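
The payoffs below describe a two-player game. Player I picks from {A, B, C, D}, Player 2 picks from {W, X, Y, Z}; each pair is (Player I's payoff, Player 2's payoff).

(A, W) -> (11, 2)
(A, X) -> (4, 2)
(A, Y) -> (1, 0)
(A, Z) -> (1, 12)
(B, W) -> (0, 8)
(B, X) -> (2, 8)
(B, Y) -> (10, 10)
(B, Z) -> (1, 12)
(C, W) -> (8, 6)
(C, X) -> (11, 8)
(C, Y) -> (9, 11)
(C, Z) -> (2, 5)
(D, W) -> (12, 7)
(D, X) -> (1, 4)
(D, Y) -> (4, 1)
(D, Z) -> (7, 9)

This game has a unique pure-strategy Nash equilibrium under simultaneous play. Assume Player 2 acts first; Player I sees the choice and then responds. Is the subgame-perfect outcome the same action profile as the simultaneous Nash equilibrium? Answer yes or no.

no

Work backward from Player I's decision.
- W → Player I plays D (best of 11, 0, 8, 12); Player 2 gets 7.
- X → Player I plays C (best of 4, 2, 11, 1); Player 2 gets 8.
- Y → Player I plays B (best of 1, 10, 9, 4); Player 2 gets 10.
- Z → Player I plays D (best of 1, 1, 2, 7); Player 2 gets 9.
Maximizing over 7, 8, 10, 9, Player 2 chooses Y. Subgame-perfect outcome: (B, Y) with payoffs (10, 10).
For the simultaneous game, intersect best replies.
Player I's best replies: W→D; X→C; Y→B; Z→D.
Player 2's best replies: A→Z; B→Z; C→Y; D→Z.
Only (D, Z) has each player best-responding; Nash payoffs (7, 9).
Sequential outcome (B, Y) differs from the Nash profile (D, Z).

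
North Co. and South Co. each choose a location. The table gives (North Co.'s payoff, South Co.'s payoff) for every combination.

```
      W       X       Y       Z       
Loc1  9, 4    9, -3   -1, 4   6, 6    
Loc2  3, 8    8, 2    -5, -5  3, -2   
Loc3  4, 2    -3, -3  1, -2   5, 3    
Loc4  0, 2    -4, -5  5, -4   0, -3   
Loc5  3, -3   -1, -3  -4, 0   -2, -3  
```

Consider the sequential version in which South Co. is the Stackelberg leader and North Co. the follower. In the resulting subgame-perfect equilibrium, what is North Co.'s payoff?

6

Backward induction with South Co. moving first.
- W: North Co. compares 9, 3, 4, 0, 3 and picks Loc1; South Co. would get 4.
- X: North Co. compares 9, 8, -3, -4, -1 and picks Loc1; South Co. would get -3.
- Y: North Co. compares -1, -5, 1, 5, -4 and picks Loc4; South Co. would get -4.
- Z: North Co. compares 6, 3, 5, 0, -2 and picks Loc1; South Co. would get 6.
South Co.'s induced payoffs are 4, -3, -4, 6, so South Co. commits to Z. Subgame-perfect outcome: (Loc1, Z) with payoffs (6, 6).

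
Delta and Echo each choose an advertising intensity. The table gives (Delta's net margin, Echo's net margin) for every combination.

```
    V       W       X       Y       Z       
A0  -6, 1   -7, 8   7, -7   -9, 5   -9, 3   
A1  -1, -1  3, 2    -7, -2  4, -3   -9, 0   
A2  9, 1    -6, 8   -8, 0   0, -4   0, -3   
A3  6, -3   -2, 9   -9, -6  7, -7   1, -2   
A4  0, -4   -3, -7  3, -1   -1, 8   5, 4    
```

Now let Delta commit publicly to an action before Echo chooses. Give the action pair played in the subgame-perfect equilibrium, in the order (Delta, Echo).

(A1, W)

Work backward from Echo's decision.
- A0: BR = W, leader payoff -7.
- A1: BR = W, leader payoff 3.
- A2: BR = W, leader payoff -6.
- A3: BR = W, leader payoff -2.
- A4: BR = Y, leader payoff -1.
Delta's induced payoffs are -7, 3, -6, -2, -1, so Delta commits to A1. Subgame-perfect outcome: (A1, W) with payoffs (3, 2).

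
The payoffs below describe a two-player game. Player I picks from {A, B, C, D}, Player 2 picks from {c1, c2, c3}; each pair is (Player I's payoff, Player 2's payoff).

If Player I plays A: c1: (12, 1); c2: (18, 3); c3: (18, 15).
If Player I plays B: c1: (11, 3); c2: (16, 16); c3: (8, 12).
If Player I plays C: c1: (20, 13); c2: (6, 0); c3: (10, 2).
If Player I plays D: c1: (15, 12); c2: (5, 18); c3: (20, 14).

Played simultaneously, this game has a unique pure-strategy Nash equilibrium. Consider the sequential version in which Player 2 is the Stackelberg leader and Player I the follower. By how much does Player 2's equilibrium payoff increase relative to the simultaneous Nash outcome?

Solve by backward induction (Player 2 leads).
- c1: Player I compares 12, 11, 20, 15 and picks C; Player 2 would get 13.
- c2: Player I compares 18, 16, 6, 5 and picks A; Player 2 would get 3.
- c3: Player I compares 18, 8, 10, 20 and picks D; Player 2 would get 14.
Among 13, 3, 14, the best is 14 at c3. Subgame-perfect outcome: (D, c3) with payoffs (20, 14).
Now find the simultaneous Nash equilibrium.
Player I's best replies: c1→C; c2→A; c3→D.
Player 2's best replies: A→c3; B→c2; C→c1; D→c2.
The unique mutual best reply is (C, c1), giving (20, 13).
Player 2's commitment gain: 14 − 13 = 1.

1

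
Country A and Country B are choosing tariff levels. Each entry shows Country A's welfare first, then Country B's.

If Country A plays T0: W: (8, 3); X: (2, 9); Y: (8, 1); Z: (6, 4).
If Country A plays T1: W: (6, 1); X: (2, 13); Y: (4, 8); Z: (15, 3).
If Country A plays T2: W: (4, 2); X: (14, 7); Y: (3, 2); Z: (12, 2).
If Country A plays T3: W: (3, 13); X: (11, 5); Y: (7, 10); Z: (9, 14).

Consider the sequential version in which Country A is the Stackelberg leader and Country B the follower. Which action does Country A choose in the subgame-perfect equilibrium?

T2

Solve by backward induction (Country A leads).
- T0: Country B compares 3, 9, 1, 4 and picks X; Country A would get 2.
- T1: Country B compares 1, 13, 8, 3 and picks X; Country A would get 2.
- T2: Country B compares 2, 7, 2, 2 and picks X; Country A would get 14.
- T3: Country B compares 13, 5, 10, 14 and picks Z; Country A would get 9.
Among 2, 2, 14, 9, the best is 14 at T2. Subgame-perfect outcome: (T2, X) with payoffs (14, 7).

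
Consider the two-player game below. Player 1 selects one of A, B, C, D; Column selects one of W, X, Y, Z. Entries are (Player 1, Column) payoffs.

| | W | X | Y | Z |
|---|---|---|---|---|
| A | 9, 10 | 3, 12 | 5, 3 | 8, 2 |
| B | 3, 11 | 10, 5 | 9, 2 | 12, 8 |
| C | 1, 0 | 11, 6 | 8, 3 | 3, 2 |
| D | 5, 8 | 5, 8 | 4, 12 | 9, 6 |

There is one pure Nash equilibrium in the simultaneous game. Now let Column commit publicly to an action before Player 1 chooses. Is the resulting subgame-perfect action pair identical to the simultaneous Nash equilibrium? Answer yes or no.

no

Backward induction with Column moving first.
- W → Player 1 plays A (best of 9, 3, 1, 5); Column gets 10.
- X → Player 1 plays C (best of 3, 10, 11, 5); Column gets 6.
- Y → Player 1 plays B (best of 5, 9, 8, 4); Column gets 2.
- Z → Player 1 plays B (best of 8, 12, 3, 9); Column gets 8.
Column's induced payoffs are 10, 6, 2, 8, so Column commits to W. Subgame-perfect outcome: (A, W) with payoffs (9, 10).
Now find the simultaneous Nash equilibrium.
Player 1's best replies: W→A; X→C; Y→B; Z→B.
Column's best replies: A→X; B→W; C→X; D→Y.
The unique mutual best reply is (C, X), giving (11, 6).
Sequential outcome (A, W) differs from the Nash profile (C, X).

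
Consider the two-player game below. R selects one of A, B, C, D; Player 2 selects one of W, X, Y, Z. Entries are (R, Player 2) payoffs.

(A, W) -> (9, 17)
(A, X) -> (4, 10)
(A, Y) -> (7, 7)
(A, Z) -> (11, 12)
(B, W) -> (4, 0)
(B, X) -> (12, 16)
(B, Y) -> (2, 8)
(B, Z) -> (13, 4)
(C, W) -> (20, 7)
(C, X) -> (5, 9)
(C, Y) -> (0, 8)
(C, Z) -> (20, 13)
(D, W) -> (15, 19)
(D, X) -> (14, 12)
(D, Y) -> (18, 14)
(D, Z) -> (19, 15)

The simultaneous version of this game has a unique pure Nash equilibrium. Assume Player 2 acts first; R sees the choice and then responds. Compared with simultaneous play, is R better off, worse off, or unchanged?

worse off

Work backward from R's decision.
- W: BR = C, leader payoff 7.
- X: BR = D, leader payoff 12.
- Y: BR = D, leader payoff 14.
- Z: BR = C, leader payoff 13.
Maximizing over 7, 12, 14, 13, Player 2 chooses Y. Subgame-perfect outcome: (D, Y) with payoffs (18, 14).
Now find the simultaneous Nash equilibrium.
R's best replies: W→C; X→D; Y→D; Z→C.
Player 2's best replies: A→W; B→X; C→Z; D→W.
Only (C, Z) has each player best-responding; Nash payoffs (20, 13).
R earns 18 sequentially versus 20 at the Nash outcome: worse off.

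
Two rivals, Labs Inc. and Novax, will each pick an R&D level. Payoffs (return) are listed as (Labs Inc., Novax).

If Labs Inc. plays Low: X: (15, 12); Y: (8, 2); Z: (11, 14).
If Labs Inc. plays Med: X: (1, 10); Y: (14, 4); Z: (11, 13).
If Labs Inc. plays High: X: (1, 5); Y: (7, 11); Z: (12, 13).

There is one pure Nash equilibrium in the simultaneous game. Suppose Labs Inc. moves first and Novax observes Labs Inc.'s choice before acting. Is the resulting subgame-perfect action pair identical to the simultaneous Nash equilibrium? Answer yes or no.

Novax best-responds to each possible Labs Inc. move:
- Low → Novax plays Z (best of 12, 2, 14); Labs Inc. gets 11.
- Med → Novax plays Z (best of 10, 4, 13); Labs Inc. gets 11.
- High → Novax plays Z (best of 5, 11, 13); Labs Inc. gets 12.
Labs Inc.'s induced payoffs are 11, 11, 12, so Labs Inc. commits to High. Subgame-perfect outcome: (High, Z) with payoffs (12, 13).
Now find the simultaneous Nash equilibrium.
Labs Inc.'s best replies: X→Low; Y→Med; Z→High.
Novax's best replies: Low→Z; Med→Z; High→Z.
Only (High, Z) has each player best-responding; Nash payoffs (12, 13).
Sequential outcome (High, Z) coincides with the Nash profile (High, Z).

yes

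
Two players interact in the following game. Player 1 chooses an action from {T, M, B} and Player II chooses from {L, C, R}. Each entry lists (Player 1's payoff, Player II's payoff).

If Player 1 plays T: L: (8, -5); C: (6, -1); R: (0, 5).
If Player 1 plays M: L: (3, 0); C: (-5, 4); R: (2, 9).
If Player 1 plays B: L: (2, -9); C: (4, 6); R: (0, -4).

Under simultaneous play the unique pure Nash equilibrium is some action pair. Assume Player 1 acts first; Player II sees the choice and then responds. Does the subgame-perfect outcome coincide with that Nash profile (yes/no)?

Backward induction with Player 1 moving first.
- T: BR = R, leader payoff 0.
- M: BR = R, leader payoff 2.
- B: BR = C, leader payoff 4.
Player 1's induced payoffs are 0, 2, 4, so Player 1 commits to B. Subgame-perfect outcome: (B, C) with payoffs (4, 6).
Under simultaneous play:
Player 1's best replies: L→T; C→T; R→M.
Player II's best replies: T→R; M→R; B→C.
Only (M, R) has each player best-responding; Nash payoffs (2, 9).
Sequential outcome (B, C) differs from the Nash profile (M, R).

no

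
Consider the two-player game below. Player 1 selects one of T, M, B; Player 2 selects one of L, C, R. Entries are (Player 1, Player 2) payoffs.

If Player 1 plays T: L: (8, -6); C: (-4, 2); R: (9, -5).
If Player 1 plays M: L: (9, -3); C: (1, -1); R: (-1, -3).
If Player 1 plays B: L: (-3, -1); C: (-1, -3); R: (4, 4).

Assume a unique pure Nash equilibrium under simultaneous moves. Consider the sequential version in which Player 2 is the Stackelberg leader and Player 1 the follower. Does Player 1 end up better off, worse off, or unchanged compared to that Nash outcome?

unchanged

Backward induction with Player 2 moving first.
- L → Player 1 plays M (best of 8, 9, -3); Player 2 gets -3.
- C → Player 1 plays M (best of -4, 1, -1); Player 2 gets -1.
- R → Player 1 plays T (best of 9, -1, 4); Player 2 gets -5.
Player 2's induced payoffs are -3, -1, -5, so Player 2 commits to C. Subgame-perfect outcome: (M, C) with payoffs (1, -1).
Under simultaneous play:
Player 1's best replies: L→M; C→M; R→T.
Player 2's best replies: T→C; M→C; B→R.
The unique mutual best reply is (M, C), giving (1, -1).
Player 1 earns 1 sequentially versus 1 at the Nash outcome: unchanged.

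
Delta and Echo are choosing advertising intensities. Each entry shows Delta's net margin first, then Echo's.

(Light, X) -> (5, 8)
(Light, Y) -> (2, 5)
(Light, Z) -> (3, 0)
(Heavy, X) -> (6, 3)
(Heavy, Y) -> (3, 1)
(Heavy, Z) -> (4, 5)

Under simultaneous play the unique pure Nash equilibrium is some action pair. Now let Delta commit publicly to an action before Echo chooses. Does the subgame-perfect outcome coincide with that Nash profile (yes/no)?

no

Backward induction with Delta moving first.
- Light → Echo plays X (best of 8, 5, 0); Delta gets 5.
- Heavy → Echo plays Z (best of 3, 1, 5); Delta gets 4.
Maximizing over 5, 4, Delta chooses Light. Subgame-perfect outcome: (Light, X) with payoffs (5, 8).
Now find the simultaneous Nash equilibrium.
Delta's best replies: X→Heavy; Y→Heavy; Z→Heavy.
Echo's best replies: Light→X; Heavy→Z.
The unique mutual best reply is (Heavy, Z), giving (4, 5).
Sequential outcome (Light, X) differs from the Nash profile (Heavy, Z).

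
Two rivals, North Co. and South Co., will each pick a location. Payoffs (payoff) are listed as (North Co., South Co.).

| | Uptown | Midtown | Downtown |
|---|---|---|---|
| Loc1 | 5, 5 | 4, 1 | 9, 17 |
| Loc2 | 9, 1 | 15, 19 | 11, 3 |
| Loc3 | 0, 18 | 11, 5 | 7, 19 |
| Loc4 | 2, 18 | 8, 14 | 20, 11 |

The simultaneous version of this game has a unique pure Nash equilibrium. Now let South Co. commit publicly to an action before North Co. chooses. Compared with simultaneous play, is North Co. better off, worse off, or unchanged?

Solve by backward induction (South Co. leads).
- Uptown: BR = Loc2, leader payoff 1.
- Midtown: BR = Loc2, leader payoff 19.
- Downtown: BR = Loc4, leader payoff 11.
Among 1, 19, 11, the best is 19 at Midtown. Subgame-perfect outcome: (Loc2, Midtown) with payoffs (15, 19).
Now find the simultaneous Nash equilibrium.
North Co.'s best replies: Uptown→Loc2; Midtown→Loc2; Downtown→Loc4.
South Co.'s best replies: Loc1→Downtown; Loc2→Midtown; Loc3→Downtown; Loc4→Uptown.
Only (Loc2, Midtown) has each player best-responding; Nash payoffs (15, 19).
North Co. earns 15 sequentially versus 15 at the Nash outcome: unchanged.

unchanged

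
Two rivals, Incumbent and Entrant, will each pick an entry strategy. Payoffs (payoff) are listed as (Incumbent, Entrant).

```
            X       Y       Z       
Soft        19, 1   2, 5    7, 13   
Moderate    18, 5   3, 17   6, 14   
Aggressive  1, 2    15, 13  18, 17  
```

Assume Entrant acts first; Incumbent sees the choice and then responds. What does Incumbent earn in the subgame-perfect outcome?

Incumbent best-responds to each possible Entrant move:
- X: Incumbent compares 19, 18, 1 and picks Soft; Entrant would get 1.
- Y: Incumbent compares 2, 3, 15 and picks Aggressive; Entrant would get 13.
- Z: Incumbent compares 7, 6, 18 and picks Aggressive; Entrant would get 17.
Entrant's induced payoffs are 1, 13, 17, so Entrant commits to Z. Subgame-perfect outcome: (Aggressive, Z) with payoffs (18, 17).

18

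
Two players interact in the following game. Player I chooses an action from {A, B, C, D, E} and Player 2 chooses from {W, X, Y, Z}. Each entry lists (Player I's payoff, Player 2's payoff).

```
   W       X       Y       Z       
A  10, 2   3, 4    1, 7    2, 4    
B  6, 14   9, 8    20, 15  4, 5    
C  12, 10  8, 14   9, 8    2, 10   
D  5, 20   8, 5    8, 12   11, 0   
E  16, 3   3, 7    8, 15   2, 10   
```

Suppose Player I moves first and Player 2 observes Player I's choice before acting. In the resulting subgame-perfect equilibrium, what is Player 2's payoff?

Solve by backward induction (Player I leads).
- A: Player 2 compares 2, 4, 7, 4 and picks Y; Player I would get 1.
- B: Player 2 compares 14, 8, 15, 5 and picks Y; Player I would get 20.
- C: Player 2 compares 10, 14, 8, 10 and picks X; Player I would get 8.
- D: Player 2 compares 20, 5, 12, 0 and picks W; Player I would get 5.
- E: Player 2 compares 3, 7, 15, 10 and picks Y; Player I would get 8.
Player I's induced payoffs are 1, 20, 8, 5, 8, so Player I commits to B. Subgame-perfect outcome: (B, Y) with payoffs (20, 15).

15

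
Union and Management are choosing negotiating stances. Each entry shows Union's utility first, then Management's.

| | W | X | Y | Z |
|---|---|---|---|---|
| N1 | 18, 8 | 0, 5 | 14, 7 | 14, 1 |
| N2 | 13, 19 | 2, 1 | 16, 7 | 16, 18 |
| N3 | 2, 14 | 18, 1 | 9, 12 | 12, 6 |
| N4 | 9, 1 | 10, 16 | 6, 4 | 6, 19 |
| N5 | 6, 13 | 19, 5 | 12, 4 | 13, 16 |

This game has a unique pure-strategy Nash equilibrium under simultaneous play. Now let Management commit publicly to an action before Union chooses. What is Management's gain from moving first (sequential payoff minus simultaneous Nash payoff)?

Work backward from Union's decision.
- W: BR = N1, leader payoff 8.
- X: BR = N5, leader payoff 5.
- Y: BR = N2, leader payoff 7.
- Z: BR = N2, leader payoff 18.
Management's induced payoffs are 8, 5, 7, 18, so Management commits to Z. Subgame-perfect outcome: (N2, Z) with payoffs (16, 18).
For the simultaneous game, intersect best replies.
Union's best replies: W→N1; X→N5; Y→N2; Z→N2.
Management's best replies: N1→W; N2→W; N3→W; N4→Z; N5→Z.
The unique mutual best reply is (N1, W), giving (18, 8).
Management's commitment gain: 18 − 8 = 10.

10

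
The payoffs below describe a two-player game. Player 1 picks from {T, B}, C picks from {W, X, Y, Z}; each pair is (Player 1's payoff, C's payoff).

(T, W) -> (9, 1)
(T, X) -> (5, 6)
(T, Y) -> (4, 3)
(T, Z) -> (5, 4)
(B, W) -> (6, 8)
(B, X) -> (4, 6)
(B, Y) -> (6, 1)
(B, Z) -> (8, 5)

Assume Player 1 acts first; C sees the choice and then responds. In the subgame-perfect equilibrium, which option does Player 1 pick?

B

C best-responds to each possible Player 1 move:
- T: BR = X, leader payoff 5.
- B: BR = W, leader payoff 6.
Maximizing over 5, 6, Player 1 chooses B. Subgame-perfect outcome: (B, W) with payoffs (6, 8).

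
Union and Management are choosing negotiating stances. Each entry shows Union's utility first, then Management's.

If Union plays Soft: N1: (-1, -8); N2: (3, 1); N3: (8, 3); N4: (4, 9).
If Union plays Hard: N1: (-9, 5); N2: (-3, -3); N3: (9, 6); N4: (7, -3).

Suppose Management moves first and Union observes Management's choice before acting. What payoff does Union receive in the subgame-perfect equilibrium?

9

Work backward from Union's decision.
- N1 → Union plays Soft (best of -1, -9); Management gets -8.
- N2 → Union plays Soft (best of 3, -3); Management gets 1.
- N3 → Union plays Hard (best of 8, 9); Management gets 6.
- N4 → Union plays Hard (best of 4, 7); Management gets -3.
Management's induced payoffs are -8, 1, 6, -3, so Management commits to N3. Subgame-perfect outcome: (Hard, N3) with payoffs (9, 6).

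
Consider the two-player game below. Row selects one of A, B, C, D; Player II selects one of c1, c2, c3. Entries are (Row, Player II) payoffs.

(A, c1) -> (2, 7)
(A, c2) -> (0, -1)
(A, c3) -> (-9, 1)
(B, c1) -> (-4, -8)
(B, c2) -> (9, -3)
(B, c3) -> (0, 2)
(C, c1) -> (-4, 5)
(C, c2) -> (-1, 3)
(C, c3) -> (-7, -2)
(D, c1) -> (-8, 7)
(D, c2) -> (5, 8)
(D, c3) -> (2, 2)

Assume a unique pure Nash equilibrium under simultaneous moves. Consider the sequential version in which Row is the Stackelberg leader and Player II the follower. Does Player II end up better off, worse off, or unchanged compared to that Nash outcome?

better off

Solve by backward induction (Row leads).
- A → Player II plays c1 (best of 7, -1, 1); Row gets 2.
- B → Player II plays c3 (best of -8, -3, 2); Row gets 0.
- C → Player II plays c1 (best of 5, 3, -2); Row gets -4.
- D → Player II plays c2 (best of 7, 8, 2); Row gets 5.
Row's induced payoffs are 2, 0, -4, 5, so Row commits to D. Subgame-perfect outcome: (D, c2) with payoffs (5, 8).
Now find the simultaneous Nash equilibrium.
Row's best replies: c1→A; c2→B; c3→D.
Player II's best replies: A→c1; B→c3; C→c1; D→c2.
Only (A, c1) has each player best-responding; Nash payoffs (2, 7).
Player II earns 8 sequentially versus 7 at the Nash outcome: better off.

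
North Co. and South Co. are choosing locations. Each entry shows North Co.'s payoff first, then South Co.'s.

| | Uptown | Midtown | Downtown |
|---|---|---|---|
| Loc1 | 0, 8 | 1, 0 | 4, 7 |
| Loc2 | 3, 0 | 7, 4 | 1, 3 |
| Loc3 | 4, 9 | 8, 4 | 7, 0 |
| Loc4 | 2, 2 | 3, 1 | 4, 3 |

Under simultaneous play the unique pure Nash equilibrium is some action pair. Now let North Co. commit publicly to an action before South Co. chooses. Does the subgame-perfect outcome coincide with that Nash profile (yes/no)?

no

Work backward from South Co.'s decision.
- Loc1 → South Co. plays Uptown (best of 8, 0, 7); North Co. gets 0.
- Loc2 → South Co. plays Midtown (best of 0, 4, 3); North Co. gets 7.
- Loc3 → South Co. plays Uptown (best of 9, 4, 0); North Co. gets 4.
- Loc4 → South Co. plays Downtown (best of 2, 1, 3); North Co. gets 4.
Among 0, 7, 4, 4, the best is 7 at Loc2. Subgame-perfect outcome: (Loc2, Midtown) with payoffs (7, 4).
Now find the simultaneous Nash equilibrium.
North Co.'s best replies: Uptown→Loc3; Midtown→Loc3; Downtown→Loc3.
South Co.'s best replies: Loc1→Uptown; Loc2→Midtown; Loc3→Uptown; Loc4→Downtown.
Only (Loc3, Uptown) has each player best-responding; Nash payoffs (4, 9).
Sequential outcome (Loc2, Midtown) differs from the Nash profile (Loc3, Uptown).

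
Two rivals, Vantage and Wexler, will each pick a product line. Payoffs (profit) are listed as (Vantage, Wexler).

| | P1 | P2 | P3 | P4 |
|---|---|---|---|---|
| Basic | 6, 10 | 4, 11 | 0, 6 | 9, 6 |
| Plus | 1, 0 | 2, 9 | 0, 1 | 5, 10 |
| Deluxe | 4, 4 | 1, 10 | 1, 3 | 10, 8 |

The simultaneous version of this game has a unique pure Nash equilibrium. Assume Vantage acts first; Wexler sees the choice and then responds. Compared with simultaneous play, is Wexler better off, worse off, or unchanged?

Backward induction with Vantage moving first.
- Basic: BR = P2, leader payoff 4.
- Plus: BR = P4, leader payoff 5.
- Deluxe: BR = P2, leader payoff 1.
Maximizing over 4, 5, 1, Vantage chooses Plus. Subgame-perfect outcome: (Plus, P4) with payoffs (5, 10).
Under simultaneous play:
Vantage's best replies: P1→Basic; P2→Basic; P3→Deluxe; P4→Deluxe.
Wexler's best replies: Basic→P2; Plus→P4; Deluxe→P2.
The unique mutual best reply is (Basic, P2), giving (4, 11).
Wexler earns 10 sequentially versus 11 at the Nash outcome: worse off.

worse off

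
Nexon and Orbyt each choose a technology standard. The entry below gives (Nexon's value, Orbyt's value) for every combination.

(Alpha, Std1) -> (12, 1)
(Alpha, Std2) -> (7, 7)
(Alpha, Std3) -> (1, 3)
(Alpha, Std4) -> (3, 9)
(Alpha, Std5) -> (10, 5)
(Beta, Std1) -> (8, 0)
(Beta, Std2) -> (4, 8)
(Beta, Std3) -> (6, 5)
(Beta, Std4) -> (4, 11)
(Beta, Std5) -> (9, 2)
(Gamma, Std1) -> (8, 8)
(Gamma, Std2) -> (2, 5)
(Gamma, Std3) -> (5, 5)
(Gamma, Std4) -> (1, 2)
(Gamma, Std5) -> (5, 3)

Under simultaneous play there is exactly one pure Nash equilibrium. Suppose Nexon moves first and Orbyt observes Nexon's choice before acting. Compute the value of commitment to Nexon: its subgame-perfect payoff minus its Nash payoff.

Orbyt best-responds to each possible Nexon move:
- Alpha → Orbyt plays Std4 (best of 1, 7, 3, 9, 5); Nexon gets 3.
- Beta → Orbyt plays Std4 (best of 0, 8, 5, 11, 2); Nexon gets 4.
- Gamma → Orbyt plays Std1 (best of 8, 5, 5, 2, 3); Nexon gets 8.
Maximizing over 3, 4, 8, Nexon chooses Gamma. Subgame-perfect outcome: (Gamma, Std1) with payoffs (8, 8).
Under simultaneous play:
Nexon's best replies: Std1→Alpha; Std2→Alpha; Std3→Beta; Std4→Beta; Std5→Alpha.
Orbyt's best replies: Alpha→Std4; Beta→Std4; Gamma→Std1.
Only (Beta, Std4) has each player best-responding; Nash payoffs (4, 11).
Nexon's commitment gain: 8 − 4 = 4.

4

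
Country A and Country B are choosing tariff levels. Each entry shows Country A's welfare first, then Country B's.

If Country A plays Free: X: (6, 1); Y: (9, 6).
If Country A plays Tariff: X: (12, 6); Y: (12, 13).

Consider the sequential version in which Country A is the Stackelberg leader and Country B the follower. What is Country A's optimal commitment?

Tariff

Work backward from Country B's decision.
- Free: Country B compares 1, 6 and picks Y; Country A would get 9.
- Tariff: Country B compares 6, 13 and picks Y; Country A would get 12.
Country A's induced payoffs are 9, 12, so Country A commits to Tariff. Subgame-perfect outcome: (Tariff, Y) with payoffs (12, 13).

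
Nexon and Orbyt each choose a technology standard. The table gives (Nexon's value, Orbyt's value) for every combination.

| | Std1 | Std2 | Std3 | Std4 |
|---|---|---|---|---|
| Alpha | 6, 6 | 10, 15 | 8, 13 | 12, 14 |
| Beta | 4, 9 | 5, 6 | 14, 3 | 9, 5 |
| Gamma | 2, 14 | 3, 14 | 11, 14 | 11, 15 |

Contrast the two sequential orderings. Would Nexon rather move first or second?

If Nexon leads: Orbyt's best replies are Alpha→Std2, Beta→Std1, Gamma→Std4; Nexon's induced payoffs 10, 4, 11; outcome (Gamma, Std4), payoffs (11, 15).
If Orbyt leads: Nexon's best replies are Std1→Alpha, Std2→Alpha, Std3→Beta, Std4→Alpha; Orbyt's induced payoffs 6, 15, 3, 14; outcome (Alpha, Std2), payoffs (10, 15).
Nexon gets 11 moving first and 10 moving second, so Nexon prefers to move first.

first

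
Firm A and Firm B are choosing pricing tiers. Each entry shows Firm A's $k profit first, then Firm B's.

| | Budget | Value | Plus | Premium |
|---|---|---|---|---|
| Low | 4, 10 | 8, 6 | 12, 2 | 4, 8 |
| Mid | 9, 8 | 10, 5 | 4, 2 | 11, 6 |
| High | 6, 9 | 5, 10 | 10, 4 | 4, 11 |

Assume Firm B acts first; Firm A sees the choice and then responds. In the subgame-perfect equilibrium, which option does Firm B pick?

Budget

Solve by backward induction (Firm B leads).
- Budget → Firm A plays Mid (best of 4, 9, 6); Firm B gets 8.
- Value → Firm A plays Mid (best of 8, 10, 5); Firm B gets 5.
- Plus → Firm A plays Low (best of 12, 4, 10); Firm B gets 2.
- Premium → Firm A plays Mid (best of 4, 11, 4); Firm B gets 6.
Maximizing over 8, 5, 2, 6, Firm B chooses Budget. Subgame-perfect outcome: (Mid, Budget) with payoffs (9, 8).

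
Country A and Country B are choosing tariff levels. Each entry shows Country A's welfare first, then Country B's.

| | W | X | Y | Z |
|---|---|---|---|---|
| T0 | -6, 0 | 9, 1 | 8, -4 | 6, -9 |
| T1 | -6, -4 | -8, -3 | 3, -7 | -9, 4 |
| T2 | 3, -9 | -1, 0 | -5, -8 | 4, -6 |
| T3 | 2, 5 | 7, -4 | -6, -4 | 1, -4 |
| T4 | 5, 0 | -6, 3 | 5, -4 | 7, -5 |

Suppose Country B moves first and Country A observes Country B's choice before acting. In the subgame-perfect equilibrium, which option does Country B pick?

Country A best-responds to each possible Country B move:
- W: Country A compares -6, -6, 3, 2, 5 and picks T4; Country B would get 0.
- X: Country A compares 9, -8, -1, 7, -6 and picks T0; Country B would get 1.
- Y: Country A compares 8, 3, -5, -6, 5 and picks T0; Country B would get -4.
- Z: Country A compares 6, -9, 4, 1, 7 and picks T4; Country B would get -5.
Maximizing over 0, 1, -4, -5, Country B chooses X. Subgame-perfect outcome: (T0, X) with payoffs (9, 1).

X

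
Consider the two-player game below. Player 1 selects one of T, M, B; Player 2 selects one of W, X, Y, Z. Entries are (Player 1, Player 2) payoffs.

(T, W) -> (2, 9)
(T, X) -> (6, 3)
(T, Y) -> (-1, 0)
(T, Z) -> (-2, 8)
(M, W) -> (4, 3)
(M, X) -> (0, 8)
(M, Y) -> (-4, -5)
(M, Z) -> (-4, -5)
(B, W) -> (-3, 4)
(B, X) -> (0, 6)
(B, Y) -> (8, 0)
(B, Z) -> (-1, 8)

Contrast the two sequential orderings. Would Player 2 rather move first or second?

If Player 1 leads: Player 2's best replies are T→W, M→X, B→Z; Player 1's induced payoffs 2, 0, -1; outcome (T, W), payoffs (2, 9).
If Player 2 leads: Player 1's best replies are W→M, X→T, Y→B, Z→B; Player 2's induced payoffs 3, 3, 0, 8; outcome (B, Z), payoffs (-1, 8).
Player 2 gets 8 moving first and 9 moving second, so Player 2 prefers to move second.

second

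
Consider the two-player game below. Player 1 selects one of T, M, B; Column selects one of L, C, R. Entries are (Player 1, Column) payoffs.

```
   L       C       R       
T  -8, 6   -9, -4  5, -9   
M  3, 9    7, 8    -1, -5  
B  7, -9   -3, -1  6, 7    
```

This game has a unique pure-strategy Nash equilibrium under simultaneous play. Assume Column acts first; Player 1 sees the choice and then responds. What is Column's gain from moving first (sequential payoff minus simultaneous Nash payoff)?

Player 1 best-responds to each possible Column move:
- L: BR = B, leader payoff -9.
- C: BR = M, leader payoff 8.
- R: BR = B, leader payoff 7.
Maximizing over -9, 8, 7, Column chooses C. Subgame-perfect outcome: (M, C) with payoffs (7, 8).
Under simultaneous play:
Player 1's best replies: L→B; C→M; R→B.
Column's best replies: T→L; M→L; B→R.
Only (B, R) has each player best-responding; Nash payoffs (6, 7).
Column's commitment gain: 8 − 7 = 1.

1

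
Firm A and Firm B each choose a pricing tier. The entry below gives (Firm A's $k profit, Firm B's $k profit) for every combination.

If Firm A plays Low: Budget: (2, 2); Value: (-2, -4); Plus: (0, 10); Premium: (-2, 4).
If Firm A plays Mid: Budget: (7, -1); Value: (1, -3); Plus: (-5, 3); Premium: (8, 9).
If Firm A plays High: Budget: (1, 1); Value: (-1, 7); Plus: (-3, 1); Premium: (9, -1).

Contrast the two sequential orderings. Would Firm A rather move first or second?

If Firm A leads: Firm B's best replies are Low→Plus, Mid→Premium, High→Value; Firm A's induced payoffs 0, 8, -1; outcome (Mid, Premium), payoffs (8, 9).
If Firm B leads: Firm A's best replies are Budget→Mid, Value→Mid, Plus→Low, Premium→High; Firm B's induced payoffs -1, -3, 10, -1; outcome (Low, Plus), payoffs (0, 10).
Firm A gets 8 moving first and 0 moving second, so Firm A prefers to move first.

first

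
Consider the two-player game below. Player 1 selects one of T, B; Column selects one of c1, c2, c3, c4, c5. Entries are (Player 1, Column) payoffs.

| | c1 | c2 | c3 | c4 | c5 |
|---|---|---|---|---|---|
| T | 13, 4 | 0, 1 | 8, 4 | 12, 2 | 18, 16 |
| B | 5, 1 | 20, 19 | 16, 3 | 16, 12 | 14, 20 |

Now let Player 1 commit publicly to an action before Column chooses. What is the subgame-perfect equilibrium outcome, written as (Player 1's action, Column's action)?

(T, c5)

Solve by backward induction (Player 1 leads).
- T: Column compares 4, 1, 4, 2, 16 and picks c5; Player 1 would get 18.
- B: Column compares 1, 19, 3, 12, 20 and picks c5; Player 1 would get 14.
Among 18, 14, the best is 18 at T. Subgame-perfect outcome: (T, c5) with payoffs (18, 16).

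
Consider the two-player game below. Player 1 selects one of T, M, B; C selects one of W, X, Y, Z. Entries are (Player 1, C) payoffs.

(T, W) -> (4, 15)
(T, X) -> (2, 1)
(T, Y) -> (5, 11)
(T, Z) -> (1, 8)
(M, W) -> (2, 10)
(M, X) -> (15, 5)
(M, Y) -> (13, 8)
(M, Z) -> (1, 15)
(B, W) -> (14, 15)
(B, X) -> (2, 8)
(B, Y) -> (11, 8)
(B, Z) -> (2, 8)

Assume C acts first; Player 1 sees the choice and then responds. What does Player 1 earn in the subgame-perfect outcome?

14

Solve by backward induction (C leads).
- W: BR = B, leader payoff 15.
- X: BR = M, leader payoff 5.
- Y: BR = M, leader payoff 8.
- Z: BR = B, leader payoff 8.
Among 15, 5, 8, 8, the best is 15 at W. Subgame-perfect outcome: (B, W) with payoffs (14, 15).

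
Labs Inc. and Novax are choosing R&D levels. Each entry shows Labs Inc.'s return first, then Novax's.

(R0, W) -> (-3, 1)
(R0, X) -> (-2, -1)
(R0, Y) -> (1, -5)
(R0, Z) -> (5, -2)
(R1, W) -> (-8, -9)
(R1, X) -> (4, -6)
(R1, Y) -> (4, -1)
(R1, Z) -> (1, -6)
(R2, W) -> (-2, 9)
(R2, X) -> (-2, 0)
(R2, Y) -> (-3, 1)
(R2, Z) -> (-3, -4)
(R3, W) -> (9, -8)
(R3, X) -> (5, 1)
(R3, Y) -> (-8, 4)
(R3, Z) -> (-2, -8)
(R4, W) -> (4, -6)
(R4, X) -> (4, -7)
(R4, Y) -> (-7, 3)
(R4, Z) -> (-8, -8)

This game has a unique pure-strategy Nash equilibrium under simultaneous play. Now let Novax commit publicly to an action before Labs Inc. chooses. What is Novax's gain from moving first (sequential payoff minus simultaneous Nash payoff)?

2

Labs Inc. best-responds to each possible Novax move:
- W: Labs Inc. compares -3, -8, -2, 9, 4 and picks R3; Novax would get -8.
- X: Labs Inc. compares -2, 4, -2, 5, 4 and picks R3; Novax would get 1.
- Y: Labs Inc. compares 1, 4, -3, -8, -7 and picks R1; Novax would get -1.
- Z: Labs Inc. compares 5, 1, -3, -2, -8 and picks R0; Novax would get -2.
Novax's induced payoffs are -8, 1, -1, -2, so Novax commits to X. Subgame-perfect outcome: (R3, X) with payoffs (5, 1).
Under simultaneous play:
Labs Inc.'s best replies: W→R3; X→R3; Y→R1; Z→R0.
Novax's best replies: R0→W; R1→Y; R2→W; R3→Y; R4→Y.
The unique mutual best reply is (R1, Y), giving (4, -1).
Novax's commitment gain: 1 − -1 = 2.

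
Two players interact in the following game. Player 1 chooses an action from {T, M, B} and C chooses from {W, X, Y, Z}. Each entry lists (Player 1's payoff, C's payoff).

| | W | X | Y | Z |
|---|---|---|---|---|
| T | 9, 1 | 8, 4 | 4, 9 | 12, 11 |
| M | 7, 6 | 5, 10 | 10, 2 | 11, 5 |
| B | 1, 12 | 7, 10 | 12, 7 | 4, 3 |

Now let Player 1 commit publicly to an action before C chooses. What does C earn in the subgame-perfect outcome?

11

C best-responds to each possible Player 1 move:
- T: C compares 1, 4, 9, 11 and picks Z; Player 1 would get 12.
- M: C compares 6, 10, 2, 5 and picks X; Player 1 would get 5.
- B: C compares 12, 10, 7, 3 and picks W; Player 1 would get 1.
Among 12, 5, 1, the best is 12 at T. Subgame-perfect outcome: (T, Z) with payoffs (12, 11).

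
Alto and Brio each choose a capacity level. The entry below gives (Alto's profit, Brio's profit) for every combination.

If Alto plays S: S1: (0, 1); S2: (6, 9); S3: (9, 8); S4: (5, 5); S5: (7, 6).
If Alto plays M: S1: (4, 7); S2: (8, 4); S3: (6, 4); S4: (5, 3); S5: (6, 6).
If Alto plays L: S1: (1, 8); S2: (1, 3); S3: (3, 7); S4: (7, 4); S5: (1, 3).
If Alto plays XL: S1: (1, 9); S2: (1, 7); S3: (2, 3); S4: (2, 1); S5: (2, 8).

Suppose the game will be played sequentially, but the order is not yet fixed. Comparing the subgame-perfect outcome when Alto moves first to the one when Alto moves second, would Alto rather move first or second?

second

If Alto leads: Brio's best replies are S→S2, M→S1, L→S1, XL→S1; Alto's induced payoffs 6, 4, 1, 1; outcome (S, S2), payoffs (6, 9).
If Brio leads: Alto's best replies are S1→M, S2→M, S3→S, S4→L, S5→S; Brio's induced payoffs 7, 4, 8, 4, 6; outcome (S, S3), payoffs (9, 8).
Alto gets 6 moving first and 9 moving second, so Alto prefers to move second.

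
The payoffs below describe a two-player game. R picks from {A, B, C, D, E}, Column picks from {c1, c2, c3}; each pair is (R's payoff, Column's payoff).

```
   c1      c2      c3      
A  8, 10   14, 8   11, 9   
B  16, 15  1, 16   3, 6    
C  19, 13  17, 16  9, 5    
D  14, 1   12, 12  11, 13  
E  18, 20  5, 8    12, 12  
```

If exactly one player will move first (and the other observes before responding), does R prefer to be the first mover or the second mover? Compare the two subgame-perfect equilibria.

first

If R leads: Column's best replies are A→c1, B→c2, C→c2, D→c3, E→c1; R's induced payoffs 8, 1, 17, 11, 18; outcome (E, c1), payoffs (18, 20).
If Column leads: R's best replies are c1→C, c2→C, c3→E; Column's induced payoffs 13, 16, 12; outcome (C, c2), payoffs (17, 16).
R gets 18 moving first and 17 moving second, so R prefers to move first.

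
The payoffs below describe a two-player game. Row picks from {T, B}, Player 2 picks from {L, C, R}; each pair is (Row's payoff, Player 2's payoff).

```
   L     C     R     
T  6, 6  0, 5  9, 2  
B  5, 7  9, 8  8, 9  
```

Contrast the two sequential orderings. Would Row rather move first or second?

If Row leads: Player 2's best replies are T→L, B→R; Row's induced payoffs 6, 8; outcome (B, R), payoffs (8, 9).
If Player 2 leads: Row's best replies are L→T, C→B, R→T; Player 2's induced payoffs 6, 8, 2; outcome (B, C), payoffs (9, 8).
Row gets 8 moving first and 9 moving second, so Row prefers to move second.

second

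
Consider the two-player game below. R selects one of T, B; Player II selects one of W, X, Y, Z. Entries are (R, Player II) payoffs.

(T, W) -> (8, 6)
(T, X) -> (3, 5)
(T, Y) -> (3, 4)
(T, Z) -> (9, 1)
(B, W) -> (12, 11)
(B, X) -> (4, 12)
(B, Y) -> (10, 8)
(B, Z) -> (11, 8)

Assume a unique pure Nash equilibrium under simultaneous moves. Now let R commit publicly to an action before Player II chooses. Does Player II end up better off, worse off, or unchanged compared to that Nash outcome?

Backward induction with R moving first.
- T: Player II compares 6, 5, 4, 1 and picks W; R would get 8.
- B: Player II compares 11, 12, 8, 8 and picks X; R would get 4.
Maximizing over 8, 4, R chooses T. Subgame-perfect outcome: (T, W) with payoffs (8, 6).
For the simultaneous game, intersect best replies.
R's best replies: W→B; X→B; Y→B; Z→B.
Player II's best replies: T→W; B→X.
The unique mutual best reply is (B, X), giving (4, 12).
Player II earns 6 sequentially versus 12 at the Nash outcome: worse off.

worse off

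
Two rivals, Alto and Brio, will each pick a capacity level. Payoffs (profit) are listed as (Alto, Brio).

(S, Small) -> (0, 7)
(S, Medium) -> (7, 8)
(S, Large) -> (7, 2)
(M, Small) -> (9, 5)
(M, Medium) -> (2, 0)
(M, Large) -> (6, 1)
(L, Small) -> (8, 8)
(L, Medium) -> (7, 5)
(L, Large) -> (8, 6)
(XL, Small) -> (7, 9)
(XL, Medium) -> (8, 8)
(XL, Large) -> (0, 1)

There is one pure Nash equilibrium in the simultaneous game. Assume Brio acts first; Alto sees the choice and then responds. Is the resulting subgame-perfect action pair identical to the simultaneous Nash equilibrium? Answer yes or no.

Backward induction with Brio moving first.
- Small → Alto plays M (best of 0, 9, 8, 7); Brio gets 5.
- Medium → Alto plays XL (best of 7, 2, 7, 8); Brio gets 8.
- Large → Alto plays L (best of 7, 6, 8, 0); Brio gets 6.
Maximizing over 5, 8, 6, Brio chooses Medium. Subgame-perfect outcome: (XL, Medium) with payoffs (8, 8).
Under simultaneous play:
Alto's best replies: Small→M; Medium→XL; Large→L.
Brio's best replies: S→Medium; M→Small; L→Small; XL→Small.
Only (M, Small) has each player best-responding; Nash payoffs (9, 5).
Sequential outcome (XL, Medium) differs from the Nash profile (M, Small).

no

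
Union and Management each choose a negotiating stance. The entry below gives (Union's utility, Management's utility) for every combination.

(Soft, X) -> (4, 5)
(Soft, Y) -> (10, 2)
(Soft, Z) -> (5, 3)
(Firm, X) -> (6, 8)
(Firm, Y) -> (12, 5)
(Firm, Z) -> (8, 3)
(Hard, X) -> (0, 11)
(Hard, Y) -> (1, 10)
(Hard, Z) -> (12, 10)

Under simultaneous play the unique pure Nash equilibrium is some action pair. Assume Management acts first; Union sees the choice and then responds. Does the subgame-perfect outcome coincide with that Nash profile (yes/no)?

Work backward from Union's decision.
- X: BR = Firm, leader payoff 8.
- Y: BR = Firm, leader payoff 5.
- Z: BR = Hard, leader payoff 10.
Management's induced payoffs are 8, 5, 10, so Management commits to Z. Subgame-perfect outcome: (Hard, Z) with payoffs (12, 10).
Under simultaneous play:
Union's best replies: X→Firm; Y→Firm; Z→Hard.
Management's best replies: Soft→X; Firm→X; Hard→X.
Only (Firm, X) has each player best-responding; Nash payoffs (6, 8).
Sequential outcome (Hard, Z) differs from the Nash profile (Firm, X).

no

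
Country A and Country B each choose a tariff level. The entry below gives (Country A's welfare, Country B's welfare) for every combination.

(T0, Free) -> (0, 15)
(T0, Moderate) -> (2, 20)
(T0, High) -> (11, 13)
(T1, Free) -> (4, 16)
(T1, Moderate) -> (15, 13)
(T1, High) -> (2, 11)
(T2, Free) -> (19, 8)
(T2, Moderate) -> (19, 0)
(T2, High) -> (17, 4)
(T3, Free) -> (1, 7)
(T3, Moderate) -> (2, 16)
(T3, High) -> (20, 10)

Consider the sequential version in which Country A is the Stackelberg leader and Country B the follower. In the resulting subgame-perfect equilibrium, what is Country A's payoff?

Backward induction with Country A moving first.
- T0: Country B compares 15, 20, 13 and picks Moderate; Country A would get 2.
- T1: Country B compares 16, 13, 11 and picks Free; Country A would get 4.
- T2: Country B compares 8, 0, 4 and picks Free; Country A would get 19.
- T3: Country B compares 7, 16, 10 and picks Moderate; Country A would get 2.
Among 2, 4, 19, 2, the best is 19 at T2. Subgame-perfect outcome: (T2, Free) with payoffs (19, 8).

19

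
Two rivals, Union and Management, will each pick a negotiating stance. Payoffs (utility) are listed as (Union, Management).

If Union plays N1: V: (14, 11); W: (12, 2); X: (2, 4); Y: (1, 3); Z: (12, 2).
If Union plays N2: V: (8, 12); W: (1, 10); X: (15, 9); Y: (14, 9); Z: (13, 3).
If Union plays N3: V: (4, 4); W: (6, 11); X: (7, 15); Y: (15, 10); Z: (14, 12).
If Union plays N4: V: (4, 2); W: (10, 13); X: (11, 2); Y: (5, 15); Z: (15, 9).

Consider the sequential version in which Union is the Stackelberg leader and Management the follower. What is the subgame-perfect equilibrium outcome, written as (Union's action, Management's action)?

Work backward from Management's decision.
- N1: Management compares 11, 2, 4, 3, 2 and picks V; Union would get 14.
- N2: Management compares 12, 10, 9, 9, 3 and picks V; Union would get 8.
- N3: Management compares 4, 11, 15, 10, 12 and picks X; Union would get 7.
- N4: Management compares 2, 13, 2, 15, 9 and picks Y; Union would get 5.
Maximizing over 14, 8, 7, 5, Union chooses N1. Subgame-perfect outcome: (N1, V) with payoffs (14, 11).

(N1, V)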